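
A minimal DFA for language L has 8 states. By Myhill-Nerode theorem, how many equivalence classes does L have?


Myhill-Nerode theorem:
Number of equivalence classes = number of states in minimal DFA
Minimal DFA states = 8
Therefore equivalence classes = 8

8


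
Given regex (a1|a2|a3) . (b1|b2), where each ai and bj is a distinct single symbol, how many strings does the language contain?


First group: 3 alternatives
Second group: 2 alternatives
Concatenation: each choice from group 1 pairs with each from group 2
Total = 3 x 2 = 6

6


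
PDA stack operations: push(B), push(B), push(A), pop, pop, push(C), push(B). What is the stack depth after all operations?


Tracing stack operations:
  push(B) -> stack = [B], depth=1
  push(B) -> stack = [B,B], depth=2
  push(A) -> stack = [B,B,A], depth=3
  pop -> removed A, stack = [B,B], depth=2
  pop -> removed B, stack = [B], depth=1
  push(C) -> stack = [B,C], depth=2
  push(B) -> stack = [B,C,B], depth=3
Final depth = 3

3


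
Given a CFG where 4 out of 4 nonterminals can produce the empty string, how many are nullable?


Nonterminals: {S, A, B, C}
A nonterminal is nullable if it can derive epsilon
Counting nullable nonterminals: 4
Total nullable = 4

4


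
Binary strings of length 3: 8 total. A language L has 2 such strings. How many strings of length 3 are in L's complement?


Alphabet: {0,1}
String length: 3
Total strings of length 3 = 2^3 = 8
Strings in L = 2
Complement = total - |L|
= 8 - 2
= 6

6


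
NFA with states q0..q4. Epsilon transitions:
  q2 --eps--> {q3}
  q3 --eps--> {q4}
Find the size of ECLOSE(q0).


Starting from q0
Initialize closure = {q0}
q0 has no outgoing epsilon transitions -> nothing to add
Final closure: {q0}
Size = 1

1


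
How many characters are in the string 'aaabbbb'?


String: 'aaabbbb'
Counting characters:
  'a' appears 3 time(s)
  'b' appears 4 time(s)
Total length = 3 + 4 = 7

7


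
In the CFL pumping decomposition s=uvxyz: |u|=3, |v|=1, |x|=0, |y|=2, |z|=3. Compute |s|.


|s| = |u| + |v| + |x| + |y| + |z|
= 3 + 1 + 0 + 2 + 3
= 4 + 0 + 5
= 4 + 5
= 9

9


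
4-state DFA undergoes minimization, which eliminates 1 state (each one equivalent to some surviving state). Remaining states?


Original DFA: 4 states
Redundant states removed: 1
Minimized states = original - removed
= 4 - 1
= 3

3


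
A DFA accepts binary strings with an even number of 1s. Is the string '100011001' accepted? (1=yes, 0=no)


DFA has 2 states: q_even (start, accept=yes) and q_odd
Processing string '100011001' character by character:
  Position 0: read '1', 1-count=1 -> q_odd
  Position 1: read '0', 1-count=1 -> q_odd (no change)
  Position 2: read '0', 1-count=1 -> q_odd (no change)
  Position 3: read '0', 1-count=1 -> q_odd (no change)
  Position 4: read '1', 1-count=2 -> q_even
  Position 5: read '1', 1-count=3 -> q_odd
  Position 6: read '0', 1-count=3 -> q_odd (no change)
  Position 7: read '0', 1-count=3 -> q_odd (no change)
  Position 8: read '1', 1-count=4 -> q_even
Final state: q_even, total 1s = 4 (even); the DFA requires an even count -> accept

1


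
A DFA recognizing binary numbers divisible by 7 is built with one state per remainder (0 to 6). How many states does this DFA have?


Divisibility by 7 is tracked via the remainder mod 7: 0, 1, ..., 6
The construction assigns one state to each remainder
Number of remainders = 7

7


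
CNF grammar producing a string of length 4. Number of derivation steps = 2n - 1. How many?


Chomsky Normal Form derivation:
String length n = 4
Each step either:
  - Splits a nonterminal into two (n-1 such steps)
  - Converts a nonterminal to terminal (n such steps)
Total = (n-1) + n = 2n - 1
= 2(4) - 1
= 8 - 1
= 7

7


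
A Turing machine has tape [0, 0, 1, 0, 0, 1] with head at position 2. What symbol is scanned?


Tape: [0, 0, 1, 0, 0, 1]
Positions: 0 1 2 3 4 5
Values:    0 0 1 0 0 1
Head at position 2
tape[2] = 1

1


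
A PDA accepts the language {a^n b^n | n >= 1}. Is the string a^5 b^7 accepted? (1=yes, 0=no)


Language requires equal numbers of a's and b's
PDA pushes for each 'a', pops for each 'b'
Number of a's = 5
Number of b's = 7
5 != 7 -> Reject

0


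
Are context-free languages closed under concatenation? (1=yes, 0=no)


CFL closure properties:
  Closed under: union, concatenation, Kleene star
  NOT closed under: intersection, complement
Operation 'concatenation' is in closed list -> Yes (closed)

1


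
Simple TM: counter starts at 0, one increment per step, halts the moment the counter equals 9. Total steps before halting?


Counter starts at 0. Counting sequence:
  Step 1: counter = 1
  Step 2: counter = 2
  Step 3: counter = 3
  Step 4: counter = 4
  Step 5: counter = 5
  Step 6: counter = 6
  ...
  Step 9: counter = 9
Counter reached 9 -> halt
Total steps = 9

9


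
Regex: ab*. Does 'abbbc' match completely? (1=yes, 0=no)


Pattern: ab*
String: 'abbbc'
Pattern requires: exactly one 'a' followed by zero or more 'b's
First char is 'a' -> OK
Rest 'bbbc': all b's? No
Result: 0

0


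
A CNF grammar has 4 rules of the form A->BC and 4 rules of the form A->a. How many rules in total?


CNF allows two rule forms:
  A -> BC (binary): 4 rules
  A -> a (terminal): 4 rules
Total = 4 + 4 = 8

8


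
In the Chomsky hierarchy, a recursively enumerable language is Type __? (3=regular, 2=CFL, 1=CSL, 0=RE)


Chomsky hierarchy levels:
  Type 3: Regular (DFA/NFA/regex)
  Type 2: Context-free (PDA)
  Type 1: Context-sensitive
  Type 0: Recursively enumerable (TM)
'recursively enumerable' corresponds to Type 0

0


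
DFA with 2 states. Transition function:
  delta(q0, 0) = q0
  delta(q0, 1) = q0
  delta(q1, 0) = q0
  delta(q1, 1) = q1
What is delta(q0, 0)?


Looking up transition function:
delta(q0, 0) in the table
Row: q0, Column: 0
Result: q0

q0


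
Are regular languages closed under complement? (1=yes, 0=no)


Regular languages are closed under:
- Union (DFA product construction)
- Intersection (DFA product construction)
- Complement (swap accept/reject states)
- Concatenation (NFA construction)
- Kleene star (NFA construction)
complement is in this list
Therefore: closed

1


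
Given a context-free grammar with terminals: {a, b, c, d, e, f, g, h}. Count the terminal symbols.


Terminal symbols: a, b, c, d, e, f, g, h
Counting each: a (#1), b (#2), c (#3), d (#4), e (#5), f (#6), g (#7), h (#8)
Total = 8

8


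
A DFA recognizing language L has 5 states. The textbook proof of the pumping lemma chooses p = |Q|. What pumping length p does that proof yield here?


Pumping lemma for regular languages (standard proof):
Take p = |Q|, the number of DFA states.
Any string of length >= |Q| passes through |Q|+1 states while reading its first |Q| symbols,
so by pigeonhole some state repeats, giving the loop that can be pumped.
Here |Q| = 5
Therefore the proof uses p = 5

5


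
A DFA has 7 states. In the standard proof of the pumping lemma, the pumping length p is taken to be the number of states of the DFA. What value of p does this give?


Pumping lemma for regular languages (standard proof):
Take p = |Q|, the number of DFA states.
Any string of length >= |Q| passes through |Q|+1 states while reading its first |Q| symbols,
so by pigeonhole some state repeats, giving the loop that can be pumped.
Here |Q| = 7
Therefore the proof uses p = 7

7


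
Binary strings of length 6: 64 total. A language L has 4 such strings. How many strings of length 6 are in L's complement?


Alphabet: {0,1}
String length: 6
Total strings of length 6 = 2^6 = 64
Strings in L = 4
Complement = total - |L|
= 64 - 4
= 60

60


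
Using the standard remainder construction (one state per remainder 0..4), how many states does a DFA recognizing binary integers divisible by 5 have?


Divisibility by 5 is tracked via the remainder mod 5: 0, 1, ..., 4
The construction assigns one state to each remainder
Number of remainders = 5

5


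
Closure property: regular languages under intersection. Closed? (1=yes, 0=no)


Regular languages are closed under:
- Union (DFA product construction)
- Intersection (DFA product construction)
- Complement (swap accept/reject states)
- Concatenation (NFA construction)
- Kleene star (NFA construction)
intersection is in this list
Therefore: closed

1


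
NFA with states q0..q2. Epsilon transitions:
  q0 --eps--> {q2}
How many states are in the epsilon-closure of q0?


Starting from q0
Initialize closure = {q0}
Follow epsilon from q0 -> add q2
Final closure: {q0, q2}
Size = 2

2


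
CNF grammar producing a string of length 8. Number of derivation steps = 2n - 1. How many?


Chomsky Normal Form derivation:
String length n = 8
Each step either:
  - Splits a nonterminal into two (n-1 such steps)
  - Converts a nonterminal to terminal (n such steps)
Total = (n-1) + n = 2n - 1
= 2(8) - 1
= 16 - 1
= 15

15


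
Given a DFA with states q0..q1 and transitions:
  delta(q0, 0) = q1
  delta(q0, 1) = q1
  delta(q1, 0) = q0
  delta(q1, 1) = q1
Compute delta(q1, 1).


Looking up transition function:
delta(q1, 1) in the table
Row: q1, Column: 1
Result: q1

q1


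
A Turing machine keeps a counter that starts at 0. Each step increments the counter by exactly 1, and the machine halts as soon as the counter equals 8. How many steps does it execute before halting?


Counter starts at 0. Counting sequence:
  Step 1: counter = 1
  Step 2: counter = 2
  Step 3: counter = 3
  Step 4: counter = 4
  Step 5: counter = 5
  Step 6: counter = 6
  Step 7: counter = 7
  Step 8: counter = 8
Counter reached 8 -> halt
Total steps = 8

8


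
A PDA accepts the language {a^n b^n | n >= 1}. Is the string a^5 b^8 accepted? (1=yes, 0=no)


Language requires equal numbers of a's and b's
PDA pushes for each 'a', pops for each 'b'
Number of a's = 5
Number of b's = 8
5 != 8 -> Reject

0


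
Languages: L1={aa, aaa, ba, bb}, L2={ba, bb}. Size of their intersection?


L1 = {aa, aaa, ba, bb}
L2 = {ba, bb}
Checking each string in L1 against L2:
  'aa': in L2? No
  'aaa': in L2? No
  'ba': in L2? Yes
  'bb': in L2? Yes
Intersection = {ba, bb}
|L1 ∩ L2| = 2

2


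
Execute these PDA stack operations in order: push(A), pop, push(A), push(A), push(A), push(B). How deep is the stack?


Tracing stack operations:
  push(A) -> stack = [A], depth=1
  pop -> removed A, stack = [], depth=0
  push(A) -> stack = [A], depth=1
  push(A) -> stack = [A,A], depth=2
  push(A) -> stack = [A,A,A], depth=3
  push(B) -> stack = [A,A,A,B], depth=4
Final depth = 4

4


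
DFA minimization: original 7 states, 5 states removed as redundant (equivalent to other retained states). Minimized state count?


Original DFA: 7 states
Redundant states removed: 5
Minimized states = original - removed
= 7 - 5
= 2

2


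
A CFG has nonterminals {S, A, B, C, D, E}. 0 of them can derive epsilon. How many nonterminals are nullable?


Nonterminals: {S, A, B, C, D, E}
A nonterminal is nullable if it can derive epsilon
Counting nullable nonterminals: 0
Total nullable = 0

0


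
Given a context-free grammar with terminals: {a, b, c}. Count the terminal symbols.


Terminal symbols: a, b, c
Counting each: a (#1), b (#2), c (#3)
Total = 3

3


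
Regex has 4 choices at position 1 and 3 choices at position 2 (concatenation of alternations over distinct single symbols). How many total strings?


First group: 4 alternatives
Second group: 3 alternatives
Concatenation: each choice from group 1 pairs with each from group 2
Total = 4 x 3 = 12

12


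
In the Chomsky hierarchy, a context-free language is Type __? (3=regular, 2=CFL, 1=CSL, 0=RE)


Chomsky hierarchy levels:
  Type 3: Regular (DFA/NFA/regex)
  Type 2: Context-free (PDA)
  Type 1: Context-sensitive
  Type 0: Recursively enumerable (TM)
'context-free' corresponds to Type 2

2


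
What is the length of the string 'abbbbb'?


String: 'abbbbb'
Counting characters:
  'a' appears 1 time(s)
  'b' appears 5 time(s)
Total length = 1 + 5 = 6

6


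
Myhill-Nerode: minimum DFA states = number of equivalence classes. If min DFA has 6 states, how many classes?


Myhill-Nerode theorem:
Number of equivalence classes = number of states in minimal DFA
Minimal DFA states = 6
Therefore equivalence classes = 6

6


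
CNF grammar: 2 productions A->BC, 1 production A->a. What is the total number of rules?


CNF allows two rule forms:
  A -> BC (binary): 2 rules
  A -> a (terminal): 1 rule
Total = 2 + 1 = 3

3


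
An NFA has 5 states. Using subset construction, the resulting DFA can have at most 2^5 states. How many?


NFA has 5 states
Subset construction: each DFA state = subset of NFA states
Maximum subsets = 2^5
2^5 = 32

32


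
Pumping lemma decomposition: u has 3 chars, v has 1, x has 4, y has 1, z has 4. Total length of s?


|s| = |u| + |v| + |x| + |y| + |z|
= 3 + 1 + 4 + 1 + 4
= 4 + 4 + 5
= 8 + 5
= 13

13


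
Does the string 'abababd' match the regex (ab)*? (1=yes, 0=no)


Pattern: (ab)*
String: 'abababd'
Pattern requires: zero or more repetitions of 'ab'
Length 7 is odd -> cannot be (ab)* -> no match
Result: 0

0


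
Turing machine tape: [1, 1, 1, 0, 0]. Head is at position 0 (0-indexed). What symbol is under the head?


Tape: [1, 1, 1, 0, 0]
Positions: 0 1 2 3 4
Values:    1 1 1 0 0
Head at position 0
tape[0] = 1

1


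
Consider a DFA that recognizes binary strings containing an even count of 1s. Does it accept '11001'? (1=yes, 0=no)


DFA has 2 states: q_even (start, accept=yes) and q_odd
Processing string '11001' character by character:
  Position 0: read '1', 1-count=1 -> q_odd
  Position 1: read '1', 1-count=2 -> q_even
  Position 2: read '0', 1-count=2 -> q_even (no change)
  Position 3: read '0', 1-count=2 -> q_even (no change)
  Position 4: read '1', 1-count=3 -> q_odd
Final state: q_odd, total 1s = 3 (odd); the DFA requires an even count -> reject

0


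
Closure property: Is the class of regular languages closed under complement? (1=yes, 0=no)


Regular languages are closed under all standard operations:
- Union: Yes (product construction)
- Intersection: Yes (product construction)
- Complement: Yes (swap accept/reject)
- Concatenation: Yes (NFA construction)
Operation: complement -> Closed

1


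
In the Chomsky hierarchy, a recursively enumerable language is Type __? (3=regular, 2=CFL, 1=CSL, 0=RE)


Chomsky hierarchy levels:
  Type 3: Regular (DFA/NFA/regex)
  Type 2: Context-free (PDA)
  Type 1: Context-sensitive
  Type 0: Recursively enumerable (TM)
'recursively enumerable' corresponds to Type 0

0


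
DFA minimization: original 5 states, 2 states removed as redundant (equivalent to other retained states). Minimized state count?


Original DFA: 5 states
Redundant states removed: 2
Minimized states = original - removed
= 5 - 2
= 3

3


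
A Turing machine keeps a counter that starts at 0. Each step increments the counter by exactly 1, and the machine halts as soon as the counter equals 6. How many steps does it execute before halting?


Counter starts at 0. Counting sequence:
  Step 1: counter = 1
  Step 2: counter = 2
  Step 3: counter = 3
  Step 4: counter = 4
  Step 5: counter = 5
  Step 6: counter = 6
Counter reached 6 -> halt
Total steps = 6

6


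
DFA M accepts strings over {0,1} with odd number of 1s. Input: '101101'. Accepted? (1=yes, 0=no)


DFA has 2 states: q_even (start, accept=no) and q_odd
Processing string '101101' character by character:
  Position 0: read '1', 1-count=1 -> q_odd
  Position 1: read '0', 1-count=1 -> q_odd (no change)
  Position 2: read '1', 1-count=2 -> q_even
  Position 3: read '1', 1-count=3 -> q_odd
  Position 4: read '0', 1-count=3 -> q_odd (no change)
  Position 5: read '1', 1-count=4 -> q_even
Final state: q_even, total 1s = 4 (even); the DFA requires an odd count -> reject

0


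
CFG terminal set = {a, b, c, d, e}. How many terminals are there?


Terminal symbols: a, b, c, d, e
Counting each: a (#1), b (#2), c (#3), d (#4), e (#5)
Total = 5

5


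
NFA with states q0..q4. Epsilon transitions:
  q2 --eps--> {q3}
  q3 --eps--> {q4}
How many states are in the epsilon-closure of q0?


Starting from q0
Initialize closure = {q0}
q0 has no outgoing epsilon transitions -> nothing to add
Final closure: {q0}
Size = 1

1


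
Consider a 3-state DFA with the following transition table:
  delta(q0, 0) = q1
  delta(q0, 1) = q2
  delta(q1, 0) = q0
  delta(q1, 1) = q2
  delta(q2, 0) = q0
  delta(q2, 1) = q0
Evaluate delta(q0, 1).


Looking up transition function:
delta(q0, 1) in the table
Row: q0, Column: 1
Result: q2

q2


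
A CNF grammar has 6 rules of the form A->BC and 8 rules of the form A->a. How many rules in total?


CNF allows two rule forms:
  A -> BC (binary): 6 rules
  A -> a (terminal): 8 rules
Total = 6 + 8 = 14

14


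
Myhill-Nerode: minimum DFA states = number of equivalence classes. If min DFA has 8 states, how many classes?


Myhill-Nerode theorem:
Number of equivalence classes = number of states in minimal DFA
Minimal DFA states = 8
Therefore equivalence classes = 8

8


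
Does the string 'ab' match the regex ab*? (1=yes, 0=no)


Pattern: ab*
String: 'ab'
Pattern requires: exactly one 'a' followed by zero or more 'b's
First char is 'a' -> OK
Rest 'b': all b's? Yes
Result: 1

1


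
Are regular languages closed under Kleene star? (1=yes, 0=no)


Regular languages are closed under:
- Union (DFA product construction)
- Intersection (DFA product construction)
- Complement (swap accept/reject states)
- Concatenation (NFA construction)
- Kleene star (NFA construction)
Kleene star is in this list
Therefore: closed

1


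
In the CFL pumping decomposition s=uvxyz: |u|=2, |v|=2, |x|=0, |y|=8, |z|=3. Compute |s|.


|s| = |u| + |v| + |x| + |y| + |z|
= 2 + 2 + 0 + 8 + 3
= 4 + 0 + 11
= 4 + 11
= 15

15


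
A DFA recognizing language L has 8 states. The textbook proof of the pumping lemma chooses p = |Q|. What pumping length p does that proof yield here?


Pumping lemma for regular languages (standard proof):
Take p = |Q|, the number of DFA states.
Any string of length >= |Q| passes through |Q|+1 states while reading its first |Q| symbols,
so by pigeonhole some state repeats, giving the loop that can be pumped.
Here |Q| = 8
Therefore the proof uses p = 8

8


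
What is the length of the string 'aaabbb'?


String: 'aaabbb'
Counting characters:
  'a' appears 3 time(s)
  'b' appears 3 time(s)
Total length = 3 + 3 = 6

6


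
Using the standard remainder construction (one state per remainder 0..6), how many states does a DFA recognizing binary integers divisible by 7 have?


Divisibility by 7 is tracked via the remainder mod 7: 0, 1, ..., 6
The construction assigns one state to each remainder
Number of remainders = 7

7


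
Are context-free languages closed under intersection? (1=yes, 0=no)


CFL closure properties:
  Closed under: union, concatenation, Kleene star
  NOT closed under: intersection, complement
Operation 'intersection' is in not-closed list -> No (not closed)

0


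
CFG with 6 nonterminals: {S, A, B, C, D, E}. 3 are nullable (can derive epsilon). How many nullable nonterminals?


Nonterminals: {S, A, B, C, D, E}
A nonterminal is nullable if it can derive epsilon
Counting nullable nonterminals: 3
Total nullable = 3

3


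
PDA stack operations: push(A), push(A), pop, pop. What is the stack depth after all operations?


Tracing stack operations:
  push(A) -> stack = [A], depth=1
  push(A) -> stack = [A,A], depth=2
  pop -> removed A, stack = [A], depth=1
  pop -> removed A, stack = [], depth=0
Final depth = 0

0


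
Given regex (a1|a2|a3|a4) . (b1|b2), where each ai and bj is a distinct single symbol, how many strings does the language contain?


First group: 4 alternatives
Second group: 2 alternatives
Concatenation: each choice from group 1 pairs with each from group 2
Total = 4 x 2 = 8

8


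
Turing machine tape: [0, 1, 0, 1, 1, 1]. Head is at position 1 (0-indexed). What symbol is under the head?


Tape: [0, 1, 0, 1, 1, 1]
Positions: 0 1 2 3 4 5
Values:    0 1 0 1 1 1
Head at position 1
tape[1] = 1

1


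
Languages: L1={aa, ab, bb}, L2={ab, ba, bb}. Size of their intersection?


L1 = {aa, ab, bb}
L2 = {ab, ba, bb}
Checking each string in L1 against L2:
  'aa': in L2? No
  'ab': in L2? Yes
  'bb': in L2? Yes
Intersection = {ab, bb}
|L1 ∩ L2| = 2

2


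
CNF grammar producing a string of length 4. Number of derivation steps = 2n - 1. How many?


Chomsky Normal Form derivation:
String length n = 4
Each step either:
  - Splits a nonterminal into two (n-1 such steps)
  - Converts a nonterminal to terminal (n such steps)
Total = (n-1) + n = 2n - 1
= 2(4) - 1
= 8 - 1
= 7

7


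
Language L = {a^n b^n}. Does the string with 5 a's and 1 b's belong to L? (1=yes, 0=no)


Language requires equal numbers of a's and b's
PDA pushes for each 'a', pops for each 'b'
Number of a's = 5
Number of b's = 1
5 != 1 -> Reject

0


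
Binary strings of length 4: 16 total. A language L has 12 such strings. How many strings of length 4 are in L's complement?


Alphabet: {0,1}
String length: 4
Total strings of length 4 = 2^4 = 16
Strings in L = 12
Complement = total - |L|
= 16 - 12
= 4

4


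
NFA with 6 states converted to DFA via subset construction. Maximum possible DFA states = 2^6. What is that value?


NFA has 6 states
Subset construction: each DFA state = subset of NFA states
Maximum subsets = 2^6
2^6 = 64

64


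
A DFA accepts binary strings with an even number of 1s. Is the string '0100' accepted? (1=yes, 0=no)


DFA has 2 states: q_even (start, accept=yes) and q_odd
Processing string '0100' character by character:
  Position 0: read '0', 1-count=0 -> q_even (no change)
  Position 1: read '1', 1-count=1 -> q_odd
  Position 2: read '0', 1-count=1 -> q_odd (no change)
  Position 3: read '0', 1-count=1 -> q_odd (no change)
Final state: q_odd, total 1s = 1 (odd); the DFA requires an even count -> reject

0


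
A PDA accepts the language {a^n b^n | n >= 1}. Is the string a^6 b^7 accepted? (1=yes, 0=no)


Language requires equal numbers of a's and b's
PDA pushes for each 'a', pops for each 'b'
Number of a's = 6
Number of b's = 7
6 != 7 -> Reject

0


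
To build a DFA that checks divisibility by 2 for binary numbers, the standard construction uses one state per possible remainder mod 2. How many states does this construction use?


Divisibility by 2 is tracked via the remainder mod 2: 0, 1, ..., 1
The construction assigns one state to each remainder
Number of remainders = 2

2


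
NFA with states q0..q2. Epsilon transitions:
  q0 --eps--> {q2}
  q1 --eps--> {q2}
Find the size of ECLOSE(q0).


Starting from q0
Initialize closure = {q0}
Follow epsilon from q0 -> add q2
Final closure: {q0, q2}
Size = 2

2


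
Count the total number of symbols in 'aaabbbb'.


String: 'aaabbbb'
Counting characters:
  'a' appears 3 time(s)
  'b' appears 4 time(s)
Total length = 3 + 4 = 7

7


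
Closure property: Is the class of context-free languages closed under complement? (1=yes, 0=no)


CFL closure properties:
  Closed under: union, concatenation, Kleene star
  NOT closed under: intersection, complement
Operation 'complement' is in not-closed list -> No (not closed)

0


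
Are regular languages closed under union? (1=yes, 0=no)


Regular languages are closed under:
- Union (DFA product construction)
- Intersection (DFA product construction)
- Complement (swap accept/reject states)
- Concatenation (NFA construction)
- Kleene star (NFA construction)
union is in this list
Therefore: closed

1


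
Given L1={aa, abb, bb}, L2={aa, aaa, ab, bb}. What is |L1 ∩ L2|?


L1 = {aa, abb, bb}
L2 = {aa, aaa, ab, bb}
Checking each string in L1 against L2:
  'aa': in L2? Yes
  'abb': in L2? No
  'bb': in L2? Yes
Intersection = {aa, bb}
|L1 ∩ L2| = 2

2


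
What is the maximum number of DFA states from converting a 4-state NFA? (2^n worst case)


NFA has 4 states
Subset construction: each DFA state = subset of NFA states
Maximum subsets = 2^4
2^4 = 16

16


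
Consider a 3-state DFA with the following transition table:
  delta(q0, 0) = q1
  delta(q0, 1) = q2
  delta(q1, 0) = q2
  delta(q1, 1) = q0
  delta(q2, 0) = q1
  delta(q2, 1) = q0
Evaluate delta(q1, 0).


Looking up transition function:
delta(q1, 0) in the table
Row: q1, Column: 0
Result: q2

q2


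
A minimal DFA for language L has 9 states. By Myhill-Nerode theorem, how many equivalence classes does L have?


Myhill-Nerode theorem:
Number of equivalence classes = number of states in minimal DFA
Minimal DFA states = 9
Therefore equivalence classes = 9

9


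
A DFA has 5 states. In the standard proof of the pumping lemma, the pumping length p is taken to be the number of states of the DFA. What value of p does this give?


Pumping lemma for regular languages (standard proof):
Take p = |Q|, the number of DFA states.
Any string of length >= |Q| passes through |Q|+1 states while reading its first |Q| symbols,
so by pigeonhole some state repeats, giving the loop that can be pumped.
Here |Q| = 5
Therefore the proof uses p = 5

5


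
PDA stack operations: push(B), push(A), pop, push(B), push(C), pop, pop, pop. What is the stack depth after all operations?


Tracing stack operations:
  push(B) -> stack = [B], depth=1
  push(A) -> stack = [B,A], depth=2
  pop -> removed A, stack = [B], depth=1
  push(B) -> stack = [B,B], depth=2
  push(C) -> stack = [B,B,C], depth=3
  pop -> removed C, stack = [B,B], depth=2
  pop -> removed B, stack = [B], depth=1
  pop -> removed B, stack = [], depth=0
Final depth = 0

0


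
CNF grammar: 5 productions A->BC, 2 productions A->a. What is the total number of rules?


CNF allows two rule forms:
  A -> BC (binary): 5 rules
  A -> a (terminal): 2 rules
Total = 5 + 2 = 7

7


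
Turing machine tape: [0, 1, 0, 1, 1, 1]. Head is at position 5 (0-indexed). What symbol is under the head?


Tape: [0, 1, 0, 1, 1, 1]
Positions: 0 1 2 3 4 5
Values:    0 1 0 1 1 1
Head at position 5
tape[5] = 1

1


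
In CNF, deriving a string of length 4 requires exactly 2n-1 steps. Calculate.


Chomsky Normal Form derivation:
String length n = 4
Each step either:
  - Splits a nonterminal into two (n-1 such steps)
  - Converts a nonterminal to terminal (n such steps)
Total = (n-1) + n = 2n - 1
= 2(4) - 1
= 8 - 1
= 7

7


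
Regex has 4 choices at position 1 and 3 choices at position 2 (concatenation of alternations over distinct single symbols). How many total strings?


First group: 4 alternatives
Second group: 3 alternatives
Concatenation: each choice from group 1 pairs with each from group 2
Total = 4 x 3 = 12

12


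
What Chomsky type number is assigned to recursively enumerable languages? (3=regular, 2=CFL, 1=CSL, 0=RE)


Chomsky hierarchy levels:
  Type 3: Regular (DFA/NFA/regex)
  Type 2: Context-free (PDA)
  Type 1: Context-sensitive
  Type 0: Recursively enumerable (TM)
'recursively enumerable' corresponds to Type 0

0


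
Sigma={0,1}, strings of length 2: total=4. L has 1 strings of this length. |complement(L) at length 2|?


Alphabet: {0,1}
String length: 2
Total strings of length 2 = 2^2 = 4
Strings in L = 1
Complement = total - |L|
= 4 - 1
= 3

3


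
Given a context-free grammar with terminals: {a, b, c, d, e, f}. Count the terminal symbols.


Terminal symbols: a, b, c, d, e, f
Counting each: a (#1), b (#2), c (#3), d (#4), e (#5), f (#6)
Total = 6

6


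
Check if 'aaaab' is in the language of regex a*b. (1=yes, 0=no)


Pattern: a*b
String: 'aaaab'
Pattern requires: zero or more 'a's followed by exactly one 'b'
Found 4 leading 'a's
Remaining: 'b'
Remaining is exactly 'b' -> match
Result: 1

1


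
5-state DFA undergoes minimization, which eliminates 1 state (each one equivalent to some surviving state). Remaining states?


Original DFA: 5 states
Redundant states removed: 1
Minimized states = original - removed
= 5 - 1
= 4

4


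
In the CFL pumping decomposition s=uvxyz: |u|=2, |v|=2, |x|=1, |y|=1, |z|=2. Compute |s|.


|s| = |u| + |v| + |x| + |y| + |z|
= 2 + 2 + 1 + 1 + 2
= 4 + 1 + 3
= 5 + 3
= 8

8


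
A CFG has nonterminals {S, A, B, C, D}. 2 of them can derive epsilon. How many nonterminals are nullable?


Nonterminals: {S, A, B, C, D}
A nonterminal is nullable if it can derive epsilon
Counting nullable nonterminals: 2
Total nullable = 2

2


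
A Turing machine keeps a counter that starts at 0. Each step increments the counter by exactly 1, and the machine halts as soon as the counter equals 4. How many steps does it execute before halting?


Counter starts at 0. Counting sequence:
  Step 1: counter = 1
  Step 2: counter = 2
  Step 3: counter = 3
  Step 4: counter = 4
Counter reached 4 -> halt
Total steps = 4

4


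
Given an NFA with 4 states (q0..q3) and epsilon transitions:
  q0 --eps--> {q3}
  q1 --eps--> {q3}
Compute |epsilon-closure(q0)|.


Starting from q0
Initialize closure = {q0}
Follow epsilon from q0 -> add q3
Final closure: {q0, q3}
Size = 2

2


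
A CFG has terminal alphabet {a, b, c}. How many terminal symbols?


Terminal symbols: a, b, c
Counting each: a (#1), b (#2), c (#3)
Total = 3

3


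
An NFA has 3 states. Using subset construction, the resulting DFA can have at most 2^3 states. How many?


NFA has 3 states
Subset construction: each DFA state = subset of NFA states
Maximum subsets = 2^3
2^3 = 8

8


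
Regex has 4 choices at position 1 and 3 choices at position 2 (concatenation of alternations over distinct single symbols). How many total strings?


First group: 4 alternatives
Second group: 3 alternatives
Concatenation: each choice from group 1 pairs with each from group 2
Total = 4 x 3 = 12

12


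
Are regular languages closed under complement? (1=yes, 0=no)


Regular languages are closed under:
- Union (DFA product construction)
- Intersection (DFA product construction)
- Complement (swap accept/reject states)
- Concatenation (NFA construction)
- Kleene star (NFA construction)
complement is in this list
Therefore: closed

1


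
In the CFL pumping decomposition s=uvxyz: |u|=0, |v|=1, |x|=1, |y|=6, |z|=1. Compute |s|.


|s| = |u| + |v| + |x| + |y| + |z|
= 0 + 1 + 1 + 6 + 1
= 1 + 1 + 7
= 2 + 7
= 9

9


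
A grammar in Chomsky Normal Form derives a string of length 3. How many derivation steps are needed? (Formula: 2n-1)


Chomsky Normal Form derivation:
String length n = 3
Each step either:
  - Splits a nonterminal into two (n-1 such steps)
  - Converts a nonterminal to terminal (n such steps)
Total = (n-1) + n = 2n - 1
= 2(3) - 1
= 6 - 1
= 5

5


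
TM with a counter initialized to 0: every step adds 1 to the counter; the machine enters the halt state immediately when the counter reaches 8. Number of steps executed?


Counter starts at 0. Counting sequence:
  Step 1: counter = 1
  Step 2: counter = 2
  Step 3: counter = 3
  Step 4: counter = 4
  Step 5: counter = 5
  Step 6: counter = 6
  Step 7: counter = 7
  Step 8: counter = 8
Counter reached 8 -> halt
Total steps = 8

8


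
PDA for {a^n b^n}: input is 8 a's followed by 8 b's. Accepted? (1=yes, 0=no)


Language requires equal numbers of a's and b's
PDA pushes for each 'a', pops for each 'b'
Number of a's = 8
Number of b's = 8
8 == 8 -> Accept

1


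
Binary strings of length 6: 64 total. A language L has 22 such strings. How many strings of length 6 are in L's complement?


Alphabet: {0,1}
String length: 6
Total strings of length 6 = 2^6 = 64
Strings in L = 22
Complement = total - |L|
= 64 - 22
= 42

42


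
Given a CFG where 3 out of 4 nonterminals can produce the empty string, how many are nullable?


Nonterminals: {S, A, B, C}
A nonterminal is nullable if it can derive epsilon
Counting nullable nonterminals: 3
Total nullable = 3

3


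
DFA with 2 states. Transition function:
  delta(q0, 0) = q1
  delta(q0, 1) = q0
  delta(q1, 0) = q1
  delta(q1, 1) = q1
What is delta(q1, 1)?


Looking up transition function:
delta(q1, 1) in the table
Row: q1, Column: 1
Result: q1

q1


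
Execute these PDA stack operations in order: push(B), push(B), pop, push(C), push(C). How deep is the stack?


Tracing stack operations:
  push(B) -> stack = [B], depth=1
  push(B) -> stack = [B,B], depth=2
  pop -> removed B, stack = [B], depth=1
  push(C) -> stack = [B,C], depth=2
  push(C) -> stack = [B,C,C], depth=3
Final depth = 3

3


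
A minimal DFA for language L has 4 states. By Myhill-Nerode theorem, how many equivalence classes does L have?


Myhill-Nerode theorem:
Number of equivalence classes = number of states in minimal DFA
Minimal DFA states = 4
Therefore equivalence classes = 4

4


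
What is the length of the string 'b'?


String: 'b'
Counting characters:
  'b' appears 1 time(s)
Total length = 0 + 1 = 1

1


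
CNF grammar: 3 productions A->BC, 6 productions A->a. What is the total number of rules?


CNF allows two rule forms:
  A -> BC (binary): 3 rules
  A -> a (terminal): 6 rules
Total = 3 + 6 = 9

9


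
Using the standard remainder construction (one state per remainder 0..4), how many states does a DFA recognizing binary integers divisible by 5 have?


Divisibility by 5 is tracked via the remainder mod 5: 0, 1, ..., 4
The construction assigns one state to each remainder
Number of remainders = 5

5


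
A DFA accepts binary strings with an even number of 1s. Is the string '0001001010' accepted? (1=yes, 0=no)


DFA has 2 states: q_even (start, accept=yes) and q_odd
Processing string '0001001010' character by character:
  Position 0: read '0', 1-count=0 -> q_even (no change)
  Position 1: read '0', 1-count=0 -> q_even (no change)
  Position 2: read '0', 1-count=0 -> q_even (no change)
  Position 3: read '1', 1-count=1 -> q_odd
  Position 4: read '0', 1-count=1 -> q_odd (no change)
  Position 5: read '0', 1-count=1 -> q_odd (no change)
  Position 6: read '1', 1-count=2 -> q_even
  Position 7: read '0', 1-count=2 -> q_even (no change)
  Position 8: read '1', 1-count=3 -> q_odd
  Position 9: read '0', 1-count=3 -> q_odd (no change)
Final state: q_odd, total 1s = 3 (odd); the DFA requires an even count -> reject

0


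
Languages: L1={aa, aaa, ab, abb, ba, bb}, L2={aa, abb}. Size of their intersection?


L1 = {aa, aaa, ab, abb, ba, bb}
L2 = {aa, abb}
Checking each string in L1 against L2:
  'aa': in L2? Yes
  'aaa': in L2? No
  'ab': in L2? No
  'abb': in L2? Yes
  'ba': in L2? No
  'bb': in L2? No
Intersection = {aa, abb}
|L1 ∩ L2| = 2

2


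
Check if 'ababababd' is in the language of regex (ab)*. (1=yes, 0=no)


Pattern: (ab)*
String: 'ababababd'
Pattern requires: zero or more repetitions of 'ab'
Length 9 is odd -> cannot be (ab)* -> no match
Result: 0

0


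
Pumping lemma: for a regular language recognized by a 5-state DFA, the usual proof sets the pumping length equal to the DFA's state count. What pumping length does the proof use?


Pumping lemma for regular languages (standard proof):
Take p = |Q|, the number of DFA states.
Any string of length >= |Q| passes through |Q|+1 states while reading its first |Q| symbols,
so by pigeonhole some state repeats, giving the loop that can be pumped.
Here |Q| = 5
Therefore the proof uses p = 5

5


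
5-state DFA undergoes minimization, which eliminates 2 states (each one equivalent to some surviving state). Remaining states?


Original DFA: 5 states
Redundant states removed: 2
Minimized states = original - removed
= 5 - 2
= 3

3


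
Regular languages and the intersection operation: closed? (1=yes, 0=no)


Regular languages are closed under all standard operations:
- Union: Yes (product construction)
- Intersection: Yes (product construction)
- Complement: Yes (swap accept/reject)
- Concatenation: Yes (NFA construction)
Operation: intersection -> Closed

1


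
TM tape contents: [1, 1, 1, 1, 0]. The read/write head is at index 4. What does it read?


Tape: [1, 1, 1, 1, 0]
Positions: 0 1 2 3 4
Values:    1 1 1 1 0
Head at position 4
tape[4] = 0

0


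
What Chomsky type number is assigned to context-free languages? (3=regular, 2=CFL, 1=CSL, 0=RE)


Chomsky hierarchy levels:
  Type 3: Regular (DFA/NFA/regex)
  Type 2: Context-free (PDA)
  Type 1: Context-sensitive
  Type 0: Recursively enumerable (TM)
'context-free' corresponds to Type 2

2


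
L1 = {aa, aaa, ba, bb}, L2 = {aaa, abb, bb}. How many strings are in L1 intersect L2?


L1 = {aa, aaa, ba, bb}
L2 = {aaa, abb, bb}
Checking each string in L1 against L2:
  'aa': in L2? No
  'aaa': in L2? Yes
  'ba': in L2? No
  'bb': in L2? Yes
Intersection = {aaa, bb}
|L1 ∩ L2| = 2

2


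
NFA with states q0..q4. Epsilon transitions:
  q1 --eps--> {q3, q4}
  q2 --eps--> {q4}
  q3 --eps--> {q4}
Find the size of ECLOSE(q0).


Starting from q0
Initialize closure = {q0}
q0 has no outgoing epsilon transitions -> nothing to add
Final closure: {q0}
Size = 1

1


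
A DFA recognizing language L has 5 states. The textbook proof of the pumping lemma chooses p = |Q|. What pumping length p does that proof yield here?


Pumping lemma for regular languages (standard proof):
Take p = |Q|, the number of DFA states.
Any string of length >= |Q| passes through |Q|+1 states while reading its first |Q| symbols,
so by pigeonhole some state repeats, giving the loop that can be pumped.
Here |Q| = 5
Therefore the proof uses p = 5

5


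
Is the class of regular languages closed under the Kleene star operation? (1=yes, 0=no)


Regular languages are closed under:
- Union (DFA product construction)
- Intersection (DFA product construction)
- Complement (swap accept/reject states)
- Concatenation (NFA construction)
- Kleene star (NFA construction)
Kleene star is in this list
Therefore: closed

1


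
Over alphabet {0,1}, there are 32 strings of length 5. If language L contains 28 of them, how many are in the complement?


Alphabet: {0,1}
String length: 5
Total strings of length 5 = 2^5 = 32
Strings in L = 28
Complement = total - |L|
= 32 - 28
= 4

4


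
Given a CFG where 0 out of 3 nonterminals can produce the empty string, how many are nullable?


Nonterminals: {S, A, B}
A nonterminal is nullable if it can derive epsilon
Counting nullable nonterminals: 0
Total nullable = 0

0


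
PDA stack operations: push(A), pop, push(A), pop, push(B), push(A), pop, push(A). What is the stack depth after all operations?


Tracing stack operations:
  push(A) -> stack = [A], depth=1
  pop -> removed A, stack = [], depth=0
  push(A) -> stack = [A], depth=1
  pop -> removed A, stack = [], depth=0
  push(B) -> stack = [B], depth=1
  push(A) -> stack = [B,A], depth=2
  pop -> removed A, stack = [B], depth=1
  push(A) -> stack = [B,A], depth=2
Final depth = 2

2


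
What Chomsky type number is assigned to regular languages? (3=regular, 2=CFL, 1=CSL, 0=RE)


Chomsky hierarchy levels:
  Type 3: Regular (DFA/NFA/regex)
  Type 2: Context-free (PDA)
  Type 1: Context-sensitive
  Type 0: Recursively enumerable (TM)
'regular' corresponds to Type 3

3


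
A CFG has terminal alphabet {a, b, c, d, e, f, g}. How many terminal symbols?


Terminal symbols: a, b, c, d, e, f, g
Counting each: a (#1), b (#2), c (#3), d (#4), e (#5), f (#6), g (#7)
Total = 7

7


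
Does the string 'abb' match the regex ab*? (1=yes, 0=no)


Pattern: ab*
String: 'abb'
Pattern requires: exactly one 'a' followed by zero or more 'b's
First char is 'a' -> OK
Rest 'bb': all b's? Yes
Result: 1

1


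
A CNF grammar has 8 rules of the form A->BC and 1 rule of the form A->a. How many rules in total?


CNF allows two rule forms:
  A -> BC (binary): 8 rules
  A -> a (terminal): 1 rule
Total = 8 + 1 = 9

9


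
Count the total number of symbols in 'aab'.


String: 'aab'
Counting characters:
  'a' appears 2 time(s)
  'b' appears 1 time(s)
Total length = 2 + 1 = 3

3


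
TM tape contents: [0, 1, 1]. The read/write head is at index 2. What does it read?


Tape: [0, 1, 1]
Positions: 0 1 2
Values:    0 1 1
Head at position 2
tape[2] = 1

1
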